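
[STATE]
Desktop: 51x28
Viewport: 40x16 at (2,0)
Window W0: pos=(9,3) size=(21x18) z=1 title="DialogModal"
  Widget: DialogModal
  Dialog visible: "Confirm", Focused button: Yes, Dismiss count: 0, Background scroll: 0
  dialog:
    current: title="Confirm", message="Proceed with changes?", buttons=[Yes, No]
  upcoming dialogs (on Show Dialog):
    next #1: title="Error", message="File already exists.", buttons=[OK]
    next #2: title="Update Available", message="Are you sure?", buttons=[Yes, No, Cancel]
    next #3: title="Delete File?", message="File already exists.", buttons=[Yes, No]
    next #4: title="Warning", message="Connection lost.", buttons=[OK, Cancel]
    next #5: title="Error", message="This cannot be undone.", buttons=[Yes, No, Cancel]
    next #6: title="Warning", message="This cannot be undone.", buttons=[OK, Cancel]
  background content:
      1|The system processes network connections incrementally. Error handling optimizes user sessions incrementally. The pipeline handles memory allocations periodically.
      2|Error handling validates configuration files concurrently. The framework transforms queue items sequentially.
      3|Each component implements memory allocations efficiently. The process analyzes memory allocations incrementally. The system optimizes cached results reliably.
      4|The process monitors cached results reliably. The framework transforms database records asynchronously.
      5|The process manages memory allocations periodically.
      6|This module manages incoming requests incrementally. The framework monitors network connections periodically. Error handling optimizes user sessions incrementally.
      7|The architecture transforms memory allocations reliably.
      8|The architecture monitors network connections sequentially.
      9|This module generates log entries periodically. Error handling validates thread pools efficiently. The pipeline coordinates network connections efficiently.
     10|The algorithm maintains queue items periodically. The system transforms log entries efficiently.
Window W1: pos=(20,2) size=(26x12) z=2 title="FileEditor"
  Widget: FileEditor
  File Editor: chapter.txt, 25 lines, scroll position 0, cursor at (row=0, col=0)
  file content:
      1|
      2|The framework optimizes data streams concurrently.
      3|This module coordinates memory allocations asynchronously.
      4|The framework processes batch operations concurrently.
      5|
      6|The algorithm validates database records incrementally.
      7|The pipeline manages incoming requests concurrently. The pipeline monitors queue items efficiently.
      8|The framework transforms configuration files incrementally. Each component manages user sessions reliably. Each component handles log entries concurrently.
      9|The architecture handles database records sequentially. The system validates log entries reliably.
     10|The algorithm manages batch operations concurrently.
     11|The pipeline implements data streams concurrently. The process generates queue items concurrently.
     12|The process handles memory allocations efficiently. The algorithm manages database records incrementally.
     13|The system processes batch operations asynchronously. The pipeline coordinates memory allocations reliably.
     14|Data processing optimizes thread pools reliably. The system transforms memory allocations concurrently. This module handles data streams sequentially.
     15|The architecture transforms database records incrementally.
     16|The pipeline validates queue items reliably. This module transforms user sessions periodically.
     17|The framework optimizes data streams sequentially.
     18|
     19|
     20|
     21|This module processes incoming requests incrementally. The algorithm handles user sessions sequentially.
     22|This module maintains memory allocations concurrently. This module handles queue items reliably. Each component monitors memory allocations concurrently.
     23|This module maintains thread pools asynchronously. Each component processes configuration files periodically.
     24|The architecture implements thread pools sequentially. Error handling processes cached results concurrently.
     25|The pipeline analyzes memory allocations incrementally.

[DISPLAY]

                                        
                                        
                  ┏━━━━━━━━━━━━━━━━━━━━━
       ┏━━━━━━━━━━┃ FileEditor          
       ┃ DialogMod┠─────────────────────
       ┠──────────┃█                    
       ┃The system┃The framework optimiz
       ┃Error hand┃This module coordinat
       ┃Each compo┃The framework process
       ┃The proces┃                     
       ┃Th┌───────┃The algorithm validat
       ┃Th│   Conf┃The pipeline manages 
       ┃Th│Proceed┃The framework transfo
       ┃Th│  [Yes]┗━━━━━━━━━━━━━━━━━━━━━
       ┃Th└─────────────┘at┃            
       ┃The algorithm maint┃            


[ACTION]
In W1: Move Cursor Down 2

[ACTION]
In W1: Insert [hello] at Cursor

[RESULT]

                                        
                                        
                  ┏━━━━━━━━━━━━━━━━━━━━━
       ┏━━━━━━━━━━┃ FileEditor          
       ┃ DialogMod┠─────────────────────
       ┠──────────┃                     
       ┃The system┃The framework optimiz
       ┃Error hand┃hello█his module coor
       ┃Each compo┃The framework process
       ┃The proces┃                     
       ┃Th┌───────┃The algorithm validat
       ┃Th│   Conf┃The pipeline manages 
       ┃Th│Proceed┃The framework transfo
       ┃Th│  [Yes]┗━━━━━━━━━━━━━━━━━━━━━
       ┃Th└─────────────┘at┃            
       ┃The algorithm maint┃            


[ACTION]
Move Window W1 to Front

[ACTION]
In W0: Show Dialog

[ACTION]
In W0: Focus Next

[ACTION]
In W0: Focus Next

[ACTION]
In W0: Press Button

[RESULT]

                                        
                                        
                  ┏━━━━━━━━━━━━━━━━━━━━━
       ┏━━━━━━━━━━┃ FileEditor          
       ┃ DialogMod┠─────────────────────
       ┠──────────┃                     
       ┃The system┃The framework optimiz
       ┃Error hand┃hello█his module coor
       ┃Each compo┃The framework process
       ┃The proces┃                     
       ┃The proces┃The algorithm validat
       ┃This modul┃The pipeline manages 
       ┃The archit┃The framework transfo
       ┃The archit┗━━━━━━━━━━━━━━━━━━━━━
       ┃This module generat┃            
       ┃The algorithm maint┃            


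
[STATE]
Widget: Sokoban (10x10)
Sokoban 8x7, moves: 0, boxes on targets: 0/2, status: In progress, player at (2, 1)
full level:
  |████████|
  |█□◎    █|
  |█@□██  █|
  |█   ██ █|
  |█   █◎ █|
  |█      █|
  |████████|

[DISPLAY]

████████  
█□◎    █  
█@□██  █  
█   ██ █  
█   █◎ █  
█      █  
████████  
Moves: 0  
          
          


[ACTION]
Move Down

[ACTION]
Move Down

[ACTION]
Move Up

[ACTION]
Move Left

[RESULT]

████████  
█□◎    █  
█ □██  █  
█@  ██ █  
█   █◎ █  
█      █  
████████  
Moves: 3  
          
          


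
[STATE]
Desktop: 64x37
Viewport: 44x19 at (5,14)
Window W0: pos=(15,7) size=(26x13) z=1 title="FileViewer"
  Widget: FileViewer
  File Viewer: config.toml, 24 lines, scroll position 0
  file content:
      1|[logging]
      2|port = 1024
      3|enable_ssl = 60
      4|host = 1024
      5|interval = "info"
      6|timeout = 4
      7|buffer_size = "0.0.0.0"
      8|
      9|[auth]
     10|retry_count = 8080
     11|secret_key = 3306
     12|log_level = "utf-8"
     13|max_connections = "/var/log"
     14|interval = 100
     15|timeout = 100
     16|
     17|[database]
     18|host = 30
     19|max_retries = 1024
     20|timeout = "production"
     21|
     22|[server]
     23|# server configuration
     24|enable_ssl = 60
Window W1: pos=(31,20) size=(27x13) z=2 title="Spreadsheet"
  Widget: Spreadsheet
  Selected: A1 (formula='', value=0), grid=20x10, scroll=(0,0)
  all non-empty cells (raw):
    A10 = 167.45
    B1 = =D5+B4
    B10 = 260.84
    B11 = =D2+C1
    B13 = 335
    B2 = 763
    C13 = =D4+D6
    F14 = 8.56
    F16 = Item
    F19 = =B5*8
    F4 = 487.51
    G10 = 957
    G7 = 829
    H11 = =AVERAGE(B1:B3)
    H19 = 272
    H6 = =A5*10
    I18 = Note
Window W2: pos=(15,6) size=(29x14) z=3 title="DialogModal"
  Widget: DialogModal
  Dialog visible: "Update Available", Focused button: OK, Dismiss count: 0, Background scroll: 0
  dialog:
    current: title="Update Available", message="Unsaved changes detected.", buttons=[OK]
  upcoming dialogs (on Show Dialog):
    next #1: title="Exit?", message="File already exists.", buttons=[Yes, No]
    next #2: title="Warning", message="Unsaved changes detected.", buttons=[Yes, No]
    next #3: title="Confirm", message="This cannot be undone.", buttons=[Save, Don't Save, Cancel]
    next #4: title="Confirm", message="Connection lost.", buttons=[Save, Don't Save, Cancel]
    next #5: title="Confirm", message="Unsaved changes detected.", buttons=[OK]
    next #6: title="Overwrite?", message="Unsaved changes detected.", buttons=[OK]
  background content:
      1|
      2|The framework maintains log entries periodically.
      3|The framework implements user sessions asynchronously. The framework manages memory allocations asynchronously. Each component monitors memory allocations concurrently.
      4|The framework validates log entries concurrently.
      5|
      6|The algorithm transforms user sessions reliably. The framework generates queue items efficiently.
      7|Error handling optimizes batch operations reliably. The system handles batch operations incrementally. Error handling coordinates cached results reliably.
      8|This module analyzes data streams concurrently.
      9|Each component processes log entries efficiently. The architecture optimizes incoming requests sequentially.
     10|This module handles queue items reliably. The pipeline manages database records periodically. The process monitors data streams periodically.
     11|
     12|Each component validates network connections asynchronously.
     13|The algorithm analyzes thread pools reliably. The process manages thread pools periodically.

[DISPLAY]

          ┃Th│         [OK]        │us┃     
          ┃Er└─────────────────────┘ba┃     
          ┃This module analyzes data s┃     
          ┃Each component processes lo┃     
          ┃This module handles queue i┃     
          ┗━━━━━━━━━━━━━━━━━━━━━━━━━━━┛     
                          ┏━━━━━━━━━━━━━━━━━
                          ┃ Spreadsheet     
                          ┠─────────────────
                          ┃A1:              
                          ┃       A       B 
                          ┃-----------------
                          ┃  1      [0]     
                          ┃  2        0     
                          ┃  3        0     
                          ┃  4        0     
                          ┃  5        0     
                          ┃  6        0     
                          ┗━━━━━━━━━━━━━━━━━


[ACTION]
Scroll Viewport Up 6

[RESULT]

          ┠───────────────────────────┨     
          ┃                           ┃     
          ┃The framework maintains log┃     
          ┃Th┌─────────────────────┐us┃     
          ┃Th│   Update Available  │og┃     
          ┃  │Unsaved changes detec│  ┃     
          ┃Th│         [OK]        │us┃     
          ┃Er└─────────────────────┘ba┃     
          ┃This module analyzes data s┃     
          ┃Each component processes lo┃     
          ┃This module handles queue i┃     
          ┗━━━━━━━━━━━━━━━━━━━━━━━━━━━┛     
                          ┏━━━━━━━━━━━━━━━━━
                          ┃ Spreadsheet     
                          ┠─────────────────
                          ┃A1:              
                          ┃       A       B 
                          ┃-----------------
                          ┃  1      [0]     


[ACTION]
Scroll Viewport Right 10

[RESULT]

┠───────────────────────────┨               
┃                           ┃               
┃The framework maintains log┃               
┃Th┌─────────────────────┐us┃               
┃Th│   Update Available  │og┃               
┃  │Unsaved changes detec│  ┃               
┃Th│         [OK]        │us┃               
┃Er└─────────────────────┘ba┃               
┃This module analyzes data s┃               
┃Each component processes lo┃               
┃This module handles queue i┃               
┗━━━━━━━━━━━━━━━━━━━━━━━━━━━┛               
                ┏━━━━━━━━━━━━━━━━━━━━━━━━━┓ 
                ┃ Spreadsheet             ┃ 
                ┠─────────────────────────┨ 
                ┃A1:                      ┃ 
                ┃       A       B       C ┃ 
                ┃-------------------------┃ 
                ┃  1      [0]       0     ┃ 


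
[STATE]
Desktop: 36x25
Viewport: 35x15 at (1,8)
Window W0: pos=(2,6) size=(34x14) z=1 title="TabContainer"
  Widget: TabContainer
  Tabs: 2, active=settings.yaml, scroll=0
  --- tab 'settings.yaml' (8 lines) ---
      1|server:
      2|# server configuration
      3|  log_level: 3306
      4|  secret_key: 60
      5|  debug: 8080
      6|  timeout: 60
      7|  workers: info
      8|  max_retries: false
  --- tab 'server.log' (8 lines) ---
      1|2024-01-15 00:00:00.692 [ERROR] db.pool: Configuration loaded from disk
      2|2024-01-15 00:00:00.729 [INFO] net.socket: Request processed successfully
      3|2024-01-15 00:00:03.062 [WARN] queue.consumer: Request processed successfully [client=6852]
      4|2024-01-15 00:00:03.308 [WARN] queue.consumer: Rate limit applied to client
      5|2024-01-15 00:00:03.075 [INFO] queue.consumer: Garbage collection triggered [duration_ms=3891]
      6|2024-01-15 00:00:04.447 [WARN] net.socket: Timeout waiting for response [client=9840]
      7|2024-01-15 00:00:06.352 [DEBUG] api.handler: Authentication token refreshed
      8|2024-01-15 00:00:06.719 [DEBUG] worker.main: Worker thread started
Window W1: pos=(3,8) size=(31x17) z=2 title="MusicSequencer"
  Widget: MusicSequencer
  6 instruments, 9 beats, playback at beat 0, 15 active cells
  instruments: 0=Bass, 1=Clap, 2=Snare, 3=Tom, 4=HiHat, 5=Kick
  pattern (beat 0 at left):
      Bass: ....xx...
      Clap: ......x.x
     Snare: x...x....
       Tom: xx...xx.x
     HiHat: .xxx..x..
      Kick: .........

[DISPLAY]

 ┠┏━━━━━━━━━━━━━━━━━━━━━━━━━━━━━┓─┨
 ┃┃ MusicSequencer              ┃ ┃
 ┃┠─────────────────────────────┨─┃
 ┃┃      ▼12345678              ┃ ┃
 ┃┃  Bass····██···              ┃ ┃
 ┃┃  Clap······█·█              ┃ ┃
 ┃┃ Snare█···█····              ┃ ┃
 ┃┃   Tom██···██·█              ┃ ┃
 ┃┃ HiHat·███··█··              ┃ ┃
 ┃┃  Kick·········              ┃ ┃
 ┃┃                             ┃ ┃
 ┗┃                             ┃━┛
  ┃                             ┃  
  ┃                             ┃  
  ┃                             ┃  


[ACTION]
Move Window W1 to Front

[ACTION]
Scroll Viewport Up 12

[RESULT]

                                   
                                   
                                   
                                   
                                   
                                   
 ┏━━━━━━━━━━━━━━━━━━━━━━━━━━━━━━━━┓
 ┃ TabContainer                   ┃
 ┠┏━━━━━━━━━━━━━━━━━━━━━━━━━━━━━┓─┨
 ┃┃ MusicSequencer              ┃ ┃
 ┃┠─────────────────────────────┨─┃
 ┃┃      ▼12345678              ┃ ┃
 ┃┃  Bass····██···              ┃ ┃
 ┃┃  Clap······█·█              ┃ ┃
 ┃┃ Snare█···█····              ┃ ┃


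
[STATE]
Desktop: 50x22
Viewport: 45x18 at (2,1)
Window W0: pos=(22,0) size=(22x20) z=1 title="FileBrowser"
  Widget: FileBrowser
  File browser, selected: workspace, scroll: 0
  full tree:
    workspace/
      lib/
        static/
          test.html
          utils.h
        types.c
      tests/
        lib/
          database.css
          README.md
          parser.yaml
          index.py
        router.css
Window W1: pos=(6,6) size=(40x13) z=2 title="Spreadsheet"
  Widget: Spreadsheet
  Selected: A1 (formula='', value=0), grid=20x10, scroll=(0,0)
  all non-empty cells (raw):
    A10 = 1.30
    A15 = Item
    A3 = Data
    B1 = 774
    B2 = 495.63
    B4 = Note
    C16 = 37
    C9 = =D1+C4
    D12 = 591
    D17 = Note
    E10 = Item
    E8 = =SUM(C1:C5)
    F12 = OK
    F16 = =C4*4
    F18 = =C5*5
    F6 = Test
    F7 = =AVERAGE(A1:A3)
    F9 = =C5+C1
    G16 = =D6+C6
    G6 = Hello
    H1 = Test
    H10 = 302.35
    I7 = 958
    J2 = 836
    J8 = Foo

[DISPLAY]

                    ┃ FileBrowser        ┃   
                    ┠────────────────────┨   
                    ┃> [-] workspace/    ┃   
                    ┃    [+] lib/        ┃   
                    ┃    [+] tests/      ┃   
    ┏━━━━━━━━━━━━━━━━━━━━━━━━━━━━━━━━━━━━━━┓ 
    ┃ Spreadsheet                          ┃ 
    ┠──────────────────────────────────────┨ 
    ┃A1:                                   ┃ 
    ┃       A       B       C       D      ┃ 
    ┃--------------------------------------┃ 
    ┃  1      [0]     774       0       0  ┃ 
    ┃  2        0  495.63       0       0  ┃ 
    ┃  3 Data           0       0       0  ┃ 
    ┃  4        0Note           0       0  ┃ 
    ┃  5        0       0       0       0  ┃ 
    ┃  6        0       0       0       0  ┃ 
    ┗━━━━━━━━━━━━━━━━━━━━━━━━━━━━━━━━━━━━━━┛ 


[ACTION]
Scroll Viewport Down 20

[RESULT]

                    ┃    [+] lib/        ┃   
                    ┃    [+] tests/      ┃   
    ┏━━━━━━━━━━━━━━━━━━━━━━━━━━━━━━━━━━━━━━┓ 
    ┃ Spreadsheet                          ┃ 
    ┠──────────────────────────────────────┨ 
    ┃A1:                                   ┃ 
    ┃       A       B       C       D      ┃ 
    ┃--------------------------------------┃ 
    ┃  1      [0]     774       0       0  ┃ 
    ┃  2        0  495.63       0       0  ┃ 
    ┃  3 Data           0       0       0  ┃ 
    ┃  4        0Note           0       0  ┃ 
    ┃  5        0       0       0       0  ┃ 
    ┃  6        0       0       0       0  ┃ 
    ┗━━━━━━━━━━━━━━━━━━━━━━━━━━━━━━━━━━━━━━┛ 
                    ┗━━━━━━━━━━━━━━━━━━━━┛   
                                             
                                             


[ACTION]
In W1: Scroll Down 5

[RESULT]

                    ┃    [+] lib/        ┃   
                    ┃    [+] tests/      ┃   
    ┏━━━━━━━━━━━━━━━━━━━━━━━━━━━━━━━━━━━━━━┓ 
    ┃ Spreadsheet                          ┃ 
    ┠──────────────────────────────────────┨ 
    ┃A1:                                   ┃ 
    ┃       A       B       C       D      ┃ 
    ┃--------------------------------------┃ 
    ┃  6        0       0       0       0  ┃ 
    ┃  7        0       0       0       0  ┃ 
    ┃  8        0       0       0       0  ┃ 
    ┃  9        0       0       0       0  ┃ 
    ┃ 10     1.30       0       0       0It┃ 
    ┃ 11        0       0       0       0  ┃ 
    ┗━━━━━━━━━━━━━━━━━━━━━━━━━━━━━━━━━━━━━━┛ 
                    ┗━━━━━━━━━━━━━━━━━━━━┛   
                                             
                                             


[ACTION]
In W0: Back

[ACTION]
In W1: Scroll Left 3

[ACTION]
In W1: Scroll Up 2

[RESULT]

                    ┃    [+] lib/        ┃   
                    ┃    [+] tests/      ┃   
    ┏━━━━━━━━━━━━━━━━━━━━━━━━━━━━━━━━━━━━━━┓ 
    ┃ Spreadsheet                          ┃ 
    ┠──────────────────────────────────────┨ 
    ┃A1:                                   ┃ 
    ┃       A       B       C       D      ┃ 
    ┃--------------------------------------┃ 
    ┃  4        0Note           0       0  ┃ 
    ┃  5        0       0       0       0  ┃ 
    ┃  6        0       0       0       0  ┃ 
    ┃  7        0       0       0       0  ┃ 
    ┃  8        0       0       0       0  ┃ 
    ┃  9        0       0       0       0  ┃ 
    ┗━━━━━━━━━━━━━━━━━━━━━━━━━━━━━━━━━━━━━━┛ 
                    ┗━━━━━━━━━━━━━━━━━━━━┛   
                                             
                                             


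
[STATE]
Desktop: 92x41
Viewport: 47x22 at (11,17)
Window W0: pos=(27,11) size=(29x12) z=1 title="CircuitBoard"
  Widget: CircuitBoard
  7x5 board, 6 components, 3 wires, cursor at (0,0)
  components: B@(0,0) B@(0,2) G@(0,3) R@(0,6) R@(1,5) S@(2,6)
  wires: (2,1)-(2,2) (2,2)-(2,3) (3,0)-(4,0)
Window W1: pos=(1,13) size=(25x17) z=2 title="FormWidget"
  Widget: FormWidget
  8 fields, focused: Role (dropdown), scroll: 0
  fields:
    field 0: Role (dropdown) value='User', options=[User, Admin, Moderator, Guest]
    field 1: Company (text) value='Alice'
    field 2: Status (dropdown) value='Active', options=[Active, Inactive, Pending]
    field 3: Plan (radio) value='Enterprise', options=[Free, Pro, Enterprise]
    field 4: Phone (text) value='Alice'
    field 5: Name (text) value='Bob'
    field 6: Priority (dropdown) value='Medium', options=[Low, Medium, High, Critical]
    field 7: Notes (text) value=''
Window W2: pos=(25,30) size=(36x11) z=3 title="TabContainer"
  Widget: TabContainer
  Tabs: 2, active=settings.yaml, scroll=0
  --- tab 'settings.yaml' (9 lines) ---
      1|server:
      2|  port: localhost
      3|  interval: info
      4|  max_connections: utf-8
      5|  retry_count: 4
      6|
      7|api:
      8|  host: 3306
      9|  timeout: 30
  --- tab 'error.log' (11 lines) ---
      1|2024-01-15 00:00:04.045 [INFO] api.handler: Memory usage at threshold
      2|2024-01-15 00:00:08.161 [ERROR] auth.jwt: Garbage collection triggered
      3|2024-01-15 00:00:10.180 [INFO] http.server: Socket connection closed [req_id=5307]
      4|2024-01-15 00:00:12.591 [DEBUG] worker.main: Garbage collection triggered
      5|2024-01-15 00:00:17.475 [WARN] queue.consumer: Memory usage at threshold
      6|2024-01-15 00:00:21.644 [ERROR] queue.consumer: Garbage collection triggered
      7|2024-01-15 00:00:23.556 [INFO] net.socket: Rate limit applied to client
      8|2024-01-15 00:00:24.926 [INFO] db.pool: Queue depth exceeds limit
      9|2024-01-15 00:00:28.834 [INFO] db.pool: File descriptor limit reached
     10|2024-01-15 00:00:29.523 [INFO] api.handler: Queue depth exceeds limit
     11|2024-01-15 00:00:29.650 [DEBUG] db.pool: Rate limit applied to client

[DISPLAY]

:    [Alice  ]┃ ┃1                       R  ┃  
     [Active▼]┃ ┃                           ┃  
     ( ) Free ┃ ┃2       · ─ · ─ ·          ┃  
     [Alice  ]┃ ┃                           ┃  
     [Bob    ]┃ ┃3   ·                      ┃  
y:   [Medium▼]┃ ┗━━━━━━━━━━━━━━━━━━━━━━━━━━━┛  
     [       ]┃                                
              ┃                                
              ┃                                
              ┃                                
              ┃                                
              ┃                                
━━━━━━━━━━━━━━┛                                
              ┏━━━━━━━━━━━━━━━━━━━━━━━━━━━━━━━━
              ┃ TabContainer                   
              ┠────────────────────────────────
              ┃[settings.yaml]│ error.log      
              ┃────────────────────────────────
              ┃server:                         
              ┃  port: localhost               
              ┃  interval: info                
              ┃  max_connections: utf-8        


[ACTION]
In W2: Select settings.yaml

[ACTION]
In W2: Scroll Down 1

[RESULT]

:    [Alice  ]┃ ┃1                       R  ┃  
     [Active▼]┃ ┃                           ┃  
     ( ) Free ┃ ┃2       · ─ · ─ ·          ┃  
     [Alice  ]┃ ┃                           ┃  
     [Bob    ]┃ ┃3   ·                      ┃  
y:   [Medium▼]┃ ┗━━━━━━━━━━━━━━━━━━━━━━━━━━━┛  
     [       ]┃                                
              ┃                                
              ┃                                
              ┃                                
              ┃                                
              ┃                                
━━━━━━━━━━━━━━┛                                
              ┏━━━━━━━━━━━━━━━━━━━━━━━━━━━━━━━━
              ┃ TabContainer                   
              ┠────────────────────────────────
              ┃[settings.yaml]│ error.log      
              ┃────────────────────────────────
              ┃  port: localhost               
              ┃  interval: info                
              ┃  max_connections: utf-8        
              ┃  retry_count: 4                


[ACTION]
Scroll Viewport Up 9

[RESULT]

                                               
                                               
                                               
                ┏━━━━━━━━━━━━━━━━━━━━━━━━━━━┓  
                ┃ CircuitBoard              ┃  
━━━━━━━━━━━━━━┓ ┠───────────────────────────┨  
et            ┃ ┃   0 1 2 3 4 5 6           ┃  
──────────────┨ ┃0  [B]      B   G          ┃  
     [User  ▼]┃ ┃                           ┃  
:    [Alice  ]┃ ┃1                       R  ┃  
     [Active▼]┃ ┃                           ┃  
     ( ) Free ┃ ┃2       · ─ · ─ ·          ┃  
     [Alice  ]┃ ┃                           ┃  
     [Bob    ]┃ ┃3   ·                      ┃  
y:   [Medium▼]┃ ┗━━━━━━━━━━━━━━━━━━━━━━━━━━━┛  
     [       ]┃                                
              ┃                                
              ┃                                
              ┃                                
              ┃                                
              ┃                                
━━━━━━━━━━━━━━┛                                


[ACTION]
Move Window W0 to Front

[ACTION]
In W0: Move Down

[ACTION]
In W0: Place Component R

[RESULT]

                                               
                                               
                                               
                ┏━━━━━━━━━━━━━━━━━━━━━━━━━━━┓  
                ┃ CircuitBoard              ┃  
━━━━━━━━━━━━━━┓ ┠───────────────────────────┨  
et            ┃ ┃   0 1 2 3 4 5 6           ┃  
──────────────┨ ┃0   B       B   G          ┃  
     [User  ▼]┃ ┃                           ┃  
:    [Alice  ]┃ ┃1  [R]                  R  ┃  
     [Active▼]┃ ┃                           ┃  
     ( ) Free ┃ ┃2       · ─ · ─ ·          ┃  
     [Alice  ]┃ ┃                           ┃  
     [Bob    ]┃ ┃3   ·                      ┃  
y:   [Medium▼]┃ ┗━━━━━━━━━━━━━━━━━━━━━━━━━━━┛  
     [       ]┃                                
              ┃                                
              ┃                                
              ┃                                
              ┃                                
              ┃                                
━━━━━━━━━━━━━━┛                                


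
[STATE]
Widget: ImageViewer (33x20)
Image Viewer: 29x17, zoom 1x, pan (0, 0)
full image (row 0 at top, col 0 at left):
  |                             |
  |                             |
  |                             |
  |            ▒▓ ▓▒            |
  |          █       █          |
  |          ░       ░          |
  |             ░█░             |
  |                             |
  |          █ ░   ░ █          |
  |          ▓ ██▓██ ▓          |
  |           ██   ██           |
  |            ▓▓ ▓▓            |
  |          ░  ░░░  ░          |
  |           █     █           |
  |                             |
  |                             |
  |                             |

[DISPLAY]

                                 
                                 
                                 
            ▒▓ ▓▒                
          █       █              
          ░       ░              
             ░█░                 
                                 
          █ ░   ░ █              
          ▓ ██▓██ ▓              
           ██   ██               
            ▓▓ ▓▓                
          ░  ░░░  ░              
           █     █               
                                 
                                 
                                 
                                 
                                 
                                 


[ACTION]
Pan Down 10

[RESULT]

           ██   ██               
            ▓▓ ▓▓                
          ░  ░░░  ░              
           █     █               
                                 
                                 
                                 
                                 
                                 
                                 
                                 
                                 
                                 
                                 
                                 
                                 
                                 
                                 
                                 
                                 


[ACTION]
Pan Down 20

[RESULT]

                                 
                                 
                                 
                                 
                                 
                                 
                                 
                                 
                                 
                                 
                                 
                                 
                                 
                                 
                                 
                                 
                                 
                                 
                                 
                                 


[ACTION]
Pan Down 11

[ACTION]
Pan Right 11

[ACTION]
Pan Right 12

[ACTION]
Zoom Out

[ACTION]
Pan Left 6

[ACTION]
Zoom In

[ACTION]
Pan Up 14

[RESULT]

     ██          ██              
                                 
                                 
                                 
                                 
                                 
                                 
                                 
                                 
                                 
                                 
                                 
                                 
                                 
                                 
                                 
                                 
                                 
                                 
                                 


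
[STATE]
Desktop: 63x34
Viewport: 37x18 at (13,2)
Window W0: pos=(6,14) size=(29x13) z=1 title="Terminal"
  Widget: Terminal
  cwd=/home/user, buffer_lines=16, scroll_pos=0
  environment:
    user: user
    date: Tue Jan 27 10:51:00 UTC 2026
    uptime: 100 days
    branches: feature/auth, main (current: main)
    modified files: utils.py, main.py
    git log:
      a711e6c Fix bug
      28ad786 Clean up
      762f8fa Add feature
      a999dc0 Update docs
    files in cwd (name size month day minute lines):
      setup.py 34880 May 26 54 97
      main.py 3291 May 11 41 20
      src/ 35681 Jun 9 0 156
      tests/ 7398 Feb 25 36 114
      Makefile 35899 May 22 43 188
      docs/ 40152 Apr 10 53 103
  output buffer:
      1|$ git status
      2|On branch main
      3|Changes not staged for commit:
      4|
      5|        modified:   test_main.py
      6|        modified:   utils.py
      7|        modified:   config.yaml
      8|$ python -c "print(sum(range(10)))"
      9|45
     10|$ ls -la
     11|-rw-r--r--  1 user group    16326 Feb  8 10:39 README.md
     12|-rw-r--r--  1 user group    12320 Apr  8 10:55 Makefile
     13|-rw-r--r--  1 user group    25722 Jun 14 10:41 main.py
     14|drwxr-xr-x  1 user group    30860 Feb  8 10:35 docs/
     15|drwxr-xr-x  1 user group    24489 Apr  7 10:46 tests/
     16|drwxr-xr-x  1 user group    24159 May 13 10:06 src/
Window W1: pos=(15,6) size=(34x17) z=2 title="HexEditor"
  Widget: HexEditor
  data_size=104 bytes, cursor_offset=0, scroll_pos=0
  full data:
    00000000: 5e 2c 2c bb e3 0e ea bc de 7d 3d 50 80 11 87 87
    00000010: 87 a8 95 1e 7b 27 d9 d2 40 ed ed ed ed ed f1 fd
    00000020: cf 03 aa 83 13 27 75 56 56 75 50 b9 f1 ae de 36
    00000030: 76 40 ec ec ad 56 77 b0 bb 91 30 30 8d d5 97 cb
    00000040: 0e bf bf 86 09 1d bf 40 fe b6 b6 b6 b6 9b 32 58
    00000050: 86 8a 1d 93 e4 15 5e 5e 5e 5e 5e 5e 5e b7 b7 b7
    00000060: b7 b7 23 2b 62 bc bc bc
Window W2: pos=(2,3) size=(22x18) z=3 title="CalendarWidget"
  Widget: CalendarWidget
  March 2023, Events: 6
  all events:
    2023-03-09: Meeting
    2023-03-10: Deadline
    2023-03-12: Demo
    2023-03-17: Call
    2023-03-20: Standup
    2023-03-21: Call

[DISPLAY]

                                     
━━━━━━━━━━┓                          
idget     ┃                          
──────────┨                          
 2023     ┃━━━━━━━━━━━━━━━━━━━━━━━━┓ 
h Fr Sa Su┃or                      ┃ 
2  3  4  5┃────────────────────────┨ 
9* 10* 11 ┃  5E 2c 2c bb e3 0e ea b┃ 
6 17* 18 1┃  87 a8 95 1e 7b 27 d9 d┃ 
 23 24 25 ┃  cf 03 aa 83 13 27 75 5┃ 
0 31      ┃  76 40 ec ec ad 56 77 b┃ 
          ┃  0e bf bf 86 09 1d bf 4┃ 
          ┃  86 8a 1d 93 e4 15 5e 5┃ 
          ┃  b7 b7 23 2b 62 bc bc b┃ 
          ┃                        ┃ 
          ┃                        ┃ 
          ┃                        ┃ 
          ┃                        ┃ 


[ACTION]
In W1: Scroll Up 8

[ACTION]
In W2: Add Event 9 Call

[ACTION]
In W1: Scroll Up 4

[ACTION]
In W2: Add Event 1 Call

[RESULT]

                                     
━━━━━━━━━━┓                          
idget     ┃                          
──────────┨                          
 2023     ┃━━━━━━━━━━━━━━━━━━━━━━━━┓ 
h Fr Sa Su┃or                      ┃ 
 2  3  4  ┃────────────────────────┨ 
9* 10* 11 ┃  5E 2c 2c bb e3 0e ea b┃ 
6 17* 18 1┃  87 a8 95 1e 7b 27 d9 d┃ 
 23 24 25 ┃  cf 03 aa 83 13 27 75 5┃ 
0 31      ┃  76 40 ec ec ad 56 77 b┃ 
          ┃  0e bf bf 86 09 1d bf 4┃ 
          ┃  86 8a 1d 93 e4 15 5e 5┃ 
          ┃  b7 b7 23 2b 62 bc bc b┃ 
          ┃                        ┃ 
          ┃                        ┃ 
          ┃                        ┃ 
          ┃                        ┃ 


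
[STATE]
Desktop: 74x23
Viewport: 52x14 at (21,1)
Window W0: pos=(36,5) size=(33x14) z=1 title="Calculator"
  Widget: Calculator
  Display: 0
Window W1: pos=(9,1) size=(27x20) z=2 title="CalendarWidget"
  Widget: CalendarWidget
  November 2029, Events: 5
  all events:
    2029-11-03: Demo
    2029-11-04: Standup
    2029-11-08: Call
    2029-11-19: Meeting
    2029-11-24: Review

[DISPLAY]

━━━━━━━━━━━━━━┓                                     
dget          ┃                                     
──────────────┨                                     
ber 2029      ┃                                     
 Fr Sa Su     ┃┏━━━━━━━━━━━━━━━━━━━━━━━━━━━━━━━┓    
  2  3*  4*   ┃┃ Calculator                    ┃    
*  9 10 11    ┃┠───────────────────────────────┨    
 16 17 18     ┃┃                              0┃    
2 23 24* 25   ┃┃┌───┬───┬───┬───┐              ┃    
 30           ┃┃│ 7 │ 8 │ 9 │ ÷ │              ┃    
              ┃┃├───┼───┼───┼───┤              ┃    
              ┃┃│ 4 │ 5 │ 6 │ × │              ┃    
              ┃┃├───┼───┼───┼───┤              ┃    
              ┃┃│ 1 │ 2 │ 3 │ - │              ┃    


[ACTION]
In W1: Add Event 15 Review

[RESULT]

━━━━━━━━━━━━━━┓                                     
dget          ┃                                     
──────────────┨                                     
ber 2029      ┃                                     
 Fr Sa Su     ┃┏━━━━━━━━━━━━━━━━━━━━━━━━━━━━━━━┓    
  2  3*  4*   ┃┃ Calculator                    ┃    
*  9 10 11    ┃┠───────────────────────────────┨    
* 16 17 18    ┃┃                              0┃    
2 23 24* 25   ┃┃┌───┬───┬───┬───┐              ┃    
 30           ┃┃│ 7 │ 8 │ 9 │ ÷ │              ┃    
              ┃┃├───┼───┼───┼───┤              ┃    
              ┃┃│ 4 │ 5 │ 6 │ × │              ┃    
              ┃┃├───┼───┼───┼───┤              ┃    
              ┃┃│ 1 │ 2 │ 3 │ - │              ┃    


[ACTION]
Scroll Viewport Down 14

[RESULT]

2 23 24* 25   ┃┃┌───┬───┬───┬───┐              ┃    
 30           ┃┃│ 7 │ 8 │ 9 │ ÷ │              ┃    
              ┃┃├───┼───┼───┼───┤              ┃    
              ┃┃│ 4 │ 5 │ 6 │ × │              ┃    
              ┃┃├───┼───┼───┼───┤              ┃    
              ┃┃│ 1 │ 2 │ 3 │ - │              ┃    
              ┃┃├───┼───┼───┼───┤              ┃    
              ┃┃│ 0 │ . │ = │ + │              ┃    
              ┃┃└───┴───┴───┴───┘              ┃    
              ┃┗━━━━━━━━━━━━━━━━━━━━━━━━━━━━━━━┛    
              ┃                                     
━━━━━━━━━━━━━━┛                                     
                                                    
                                                    


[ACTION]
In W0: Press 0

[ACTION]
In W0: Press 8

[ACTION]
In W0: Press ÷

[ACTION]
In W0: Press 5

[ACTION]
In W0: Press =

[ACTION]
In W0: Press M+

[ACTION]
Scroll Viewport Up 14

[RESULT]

                                                    
━━━━━━━━━━━━━━┓                                     
dget          ┃                                     
──────────────┨                                     
ber 2029      ┃                                     
 Fr Sa Su     ┃┏━━━━━━━━━━━━━━━━━━━━━━━━━━━━━━━┓    
  2  3*  4*   ┃┃ Calculator                    ┃    
*  9 10 11    ┃┠───────────────────────────────┨    
* 16 17 18    ┃┃                            1.6┃    
2 23 24* 25   ┃┃┌───┬───┬───┬───┐              ┃    
 30           ┃┃│ 7 │ 8 │ 9 │ ÷ │              ┃    
              ┃┃├───┼───┼───┼───┤              ┃    
              ┃┃│ 4 │ 5 │ 6 │ × │              ┃    
              ┃┃├───┼───┼───┼───┤              ┃    
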